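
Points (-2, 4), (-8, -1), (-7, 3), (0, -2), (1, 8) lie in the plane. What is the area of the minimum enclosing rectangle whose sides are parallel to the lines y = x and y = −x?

In coordinates u = x + y, v = x − y the rectangle is axis-aligned; the map (x,y)→(u,v) scales areas by 2.
u-values: 2, -9, -4, -2, 9; range = 9 − (-9) = 18.
v-values: -6, -7, -10, 2, -7; range = 2 − (-10) = 12.
Area = (18 × 12) / 2 = 108.

108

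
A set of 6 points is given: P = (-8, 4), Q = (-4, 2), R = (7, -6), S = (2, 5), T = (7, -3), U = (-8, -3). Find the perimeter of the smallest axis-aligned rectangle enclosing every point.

52

Width = max x − min x = 7 − (-8) = 15.
Height = max y − min y = 5 − (-6) = 11.
Perimeter = 2(15 + 11) = 52.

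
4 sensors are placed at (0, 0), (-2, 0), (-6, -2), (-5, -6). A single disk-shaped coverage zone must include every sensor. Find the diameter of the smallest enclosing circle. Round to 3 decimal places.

A smallest enclosing disk is always determined by at most three of the input points on its boundary.
The farthest pair is (0, 0)–(-5, -6) with squared distance 61. The circle on this segment as diameter has centre (-2.5, -3) and r² = 61/4 = 15.25.
Check (-2, 0): distance² to centre = 9.25 ≤ 15.25, so it lies inside.
All remaining points lie in this disk, and no smaller disk contains both endpoints, so this is the minimum enclosing circle.
Diameter = 2r = 2√(15.25) ≈ 7.810.

7.810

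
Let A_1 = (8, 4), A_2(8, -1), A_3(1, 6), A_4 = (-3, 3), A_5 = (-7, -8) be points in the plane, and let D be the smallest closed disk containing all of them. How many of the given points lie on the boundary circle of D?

By Welzl's lemma the MEC is supported by two points (diametrically opposite) or three points (on a circumcircle).
The farthest pair is A_1–A_5 with squared distance 369. The circle on this segment as diameter has centre (0.5, -2) and r² = 369/4 = 92.25.
Check A_2: distance² to centre = 57.25 ≤ 92.25, so it lies inside.
All remaining points lie in this disk, and no smaller disk contains both endpoints, so this is the minimum enclosing circle.
The points at distance exactly r from the centre are A_1, A_5 — 2 points.

2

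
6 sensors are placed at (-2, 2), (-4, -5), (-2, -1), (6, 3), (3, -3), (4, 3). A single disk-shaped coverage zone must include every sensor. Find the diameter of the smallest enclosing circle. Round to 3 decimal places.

The farthest pair is (-4, -5)–(6, 3) with squared distance 164. The circle on this segment as diameter has centre (1, -1) and r² = 164/4 = 41.
Check (-2, 2): distance² to centre = 18 ≤ 41, so it lies inside.
All remaining points lie in this disk, and no smaller disk contains both endpoints, so this is the minimum enclosing circle.
Diameter = 2r = 2√41 ≈ 12.806.

12.806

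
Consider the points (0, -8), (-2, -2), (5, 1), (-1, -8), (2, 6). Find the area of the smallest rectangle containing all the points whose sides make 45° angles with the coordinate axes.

102

In coordinates u = x + y, v = x − y the rectangle is axis-aligned; the map (x,y)→(u,v) scales areas by 2.
u-values: -8, -4, 6, -9, 8; range = 8 − (-9) = 17.
v-values: 8, 0, 4, 7, -4; range = 8 − (-4) = 12.
Area = (17 × 12) / 2 = 102.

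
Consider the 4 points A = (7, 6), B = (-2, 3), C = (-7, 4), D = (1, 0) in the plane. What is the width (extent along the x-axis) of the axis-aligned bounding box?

max x = 7, min x = -7, so width = 14.

14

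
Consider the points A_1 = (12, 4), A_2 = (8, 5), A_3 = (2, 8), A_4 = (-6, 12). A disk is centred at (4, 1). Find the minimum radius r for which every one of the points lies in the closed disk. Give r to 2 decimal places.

The required radius is the distance from (4, 1) to the farthest point.
Squared distances: 73, 32, 53, 221.
Maximum is 221, attained at A_4.
r = √221 ≈ 14.87.

14.87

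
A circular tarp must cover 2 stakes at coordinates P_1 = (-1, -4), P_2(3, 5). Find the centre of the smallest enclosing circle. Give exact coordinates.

(1, 0.5)

The smallest circle enclosing two points has them as diameter endpoints.
Centre = midpoint = (1, 0.5); r² = |P_1P_2|²/4 = 97/4 = 24.25.
Centre = (1, 0.5).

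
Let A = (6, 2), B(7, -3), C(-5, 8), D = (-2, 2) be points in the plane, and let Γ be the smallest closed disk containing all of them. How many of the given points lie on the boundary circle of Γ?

The minimum enclosing circle of a finite set is fixed by two of the points (as a diameter) or three (as a circumcircle).
The farthest pair is B–C with squared distance 265. The circle on this segment as diameter has centre (1, 2.5) and r² = 265/4 = 66.25.
Check A: distance² to centre = 25.25 ≤ 66.25, so it lies inside.
All remaining points lie in this disk, and no smaller disk contains both endpoints, so this is the minimum enclosing circle.
The points at distance exactly r from the centre are B, C — 2 points.

2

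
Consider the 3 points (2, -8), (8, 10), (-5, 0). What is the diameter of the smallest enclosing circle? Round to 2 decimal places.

19.01

Call the three points A, B, C in the order given.
Side lengths²: AB² = 360, AC² = 113, BC² = 269.
Since AB² = 360 < 269 + 113 = 382, the triangle is acute, so the smallest enclosing circle is the circumcircle.
Circumcentre = (257/58, 69/58), r² = 151985/1682.
Diameter = 2r = 2√(151985/1682) ≈ 19.01.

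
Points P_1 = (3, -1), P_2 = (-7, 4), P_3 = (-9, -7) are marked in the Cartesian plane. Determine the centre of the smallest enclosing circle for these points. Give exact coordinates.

(-3.875, -2.25)

Side lengths²: P_1P_2² = 125, P_1P_3² = 180, P_2P_3² = 125.
Since P_1P_3² = 180 < 125 + 125 = 250, the triangle is acute, so the smallest enclosing circle is the circumcircle.
Circumcentre = (-3.875, -2.25), r² = 48.828125.
Centre = (-3.875, -2.25).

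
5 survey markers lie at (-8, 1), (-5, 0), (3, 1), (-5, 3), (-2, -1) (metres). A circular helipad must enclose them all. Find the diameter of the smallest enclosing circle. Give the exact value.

11

The minimum enclosing circle of a finite set is fixed by two of the points (as a diameter) or three (as a circumcircle).
The farthest pair is (-8, 1)–(3, 1) with squared distance 121. The circle on this segment as diameter has centre (-2.5, 1) and r² = 121/4 = 30.25.
Check (-5, 0): distance² to centre = 7.25 ≤ 30.25, so it lies inside.
All remaining points lie in this disk, and no smaller disk contains both endpoints, so this is the minimum enclosing circle.
Diameter = 2r = 2√(30.25) = 11.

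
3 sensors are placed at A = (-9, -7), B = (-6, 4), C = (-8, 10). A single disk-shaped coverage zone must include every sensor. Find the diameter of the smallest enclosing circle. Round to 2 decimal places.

Side lengths²: AB² = 130, AC² = 290, BC² = 40.
Since AC² = 290 ≥ 130 + 40 = 170, the angle opposite AC is not acute, so the smallest enclosing circle has AC as diameter.
Centre = midpoint of AC = (-8.5, 1.5), r² = 290/4 = 72.5.
Diameter = 2r = 2√(72.5) ≈ 17.03.

17.03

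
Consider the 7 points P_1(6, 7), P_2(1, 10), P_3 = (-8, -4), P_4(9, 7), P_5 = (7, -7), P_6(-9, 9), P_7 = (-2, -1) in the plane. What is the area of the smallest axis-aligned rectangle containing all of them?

306

x ranges over [-9, 9], width 18.
y ranges over [-7, 10], height 17.
Area = 18 × 17 = 306.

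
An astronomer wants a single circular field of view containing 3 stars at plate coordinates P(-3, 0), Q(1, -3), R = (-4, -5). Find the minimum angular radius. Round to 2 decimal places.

2.98

Side lengths²: PQ² = 25, PR² = 26, QR² = 29.
Since QR² = 29 < 26 + 25 = 51, the triangle is acute, so the smallest enclosing circle is the circumcircle.
Circumcentre = (-91/46, -129/46), r² = 9425/1058.
r = √(9425/1058) ≈ 2.98.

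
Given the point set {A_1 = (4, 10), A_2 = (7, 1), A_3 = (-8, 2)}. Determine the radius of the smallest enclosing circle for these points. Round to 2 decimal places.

Side lengths²: A_1A_2² = 90, A_1A_3² = 208, A_2A_3² = 226.
Since A_2A_3² = 226 < 208 + 90 = 298, the triangle is acute, so the smallest enclosing circle is the circumcircle.
Circumcentre = (-4/11, 39/11), r² = 7345/121.
r = √(7345/121) ≈ 7.79.

7.79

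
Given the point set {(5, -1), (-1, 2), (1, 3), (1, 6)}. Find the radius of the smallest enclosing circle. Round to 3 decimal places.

By Welzl's lemma the MEC is supported by two points (diametrically opposite) or three points (on a circumcircle).
The farthest pair is (5, -1)–(1, 6) with squared distance 65. The circle on this segment as diameter has centre (3, 2.5) and r² = 65/4 = 16.25.
Check (-1, 2): distance² to centre = 16.25 ≤ 16.25, so it lies inside.
All remaining points lie in this disk, and no smaller disk contains both endpoints, so this is the minimum enclosing circle.
r = √(16.25) ≈ 4.031.

4.031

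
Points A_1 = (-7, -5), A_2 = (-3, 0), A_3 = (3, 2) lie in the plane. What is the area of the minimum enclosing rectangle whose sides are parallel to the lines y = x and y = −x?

34

In coordinates u = x + y, v = x − y the rectangle is axis-aligned; the map (x,y)→(u,v) scales areas by 2.
u-values: -12, -3, 5; range = 5 − (-12) = 17.
v-values: -2, -3, 1; range = 1 − (-3) = 4.
Area = (17 × 4) / 2 = 34.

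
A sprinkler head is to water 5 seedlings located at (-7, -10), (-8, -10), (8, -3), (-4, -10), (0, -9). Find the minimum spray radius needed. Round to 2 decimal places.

The farthest pair is (-8, -10)–(8, -3) with squared distance 305. The circle on this segment as diameter has centre (0, -6.5) and r² = 305/4 = 76.25.
Check (-7, -10): distance² to centre = 61.25 ≤ 76.25, so it lies inside.
All remaining points lie in this disk, and no smaller disk contains both endpoints, so this is the minimum enclosing circle.
r = √(76.25) ≈ 8.73.

8.73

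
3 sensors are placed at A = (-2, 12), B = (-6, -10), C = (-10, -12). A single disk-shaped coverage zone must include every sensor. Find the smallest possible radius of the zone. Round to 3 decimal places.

12.649

Side lengths²: AB² = 500, AC² = 640, BC² = 20.
Since AC² = 640 ≥ 500 + 20 = 520, the angle opposite AC is not acute, so the smallest enclosing circle has AC as diameter.
Centre = midpoint of AC = (-6, 0), r² = 640/4 = 160.
r = √160 ≈ 12.649.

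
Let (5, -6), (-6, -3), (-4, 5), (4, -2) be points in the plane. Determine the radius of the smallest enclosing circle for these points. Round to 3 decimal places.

A smallest enclosing disk is always determined by at most three of the input points on its boundary.
The farthest pair is (5, -6)–(-4, 5) with squared distance 202. The circle on this segment as diameter has centre (0.5, -0.5) and r² = 202/4 = 50.5.
Check (-6, -3): distance² to centre = 48.5 ≤ 50.5, so it lies inside.
All remaining points lie in this disk, and no smaller disk contains both endpoints, so this is the minimum enclosing circle.
r = √(50.5) ≈ 7.106.

7.106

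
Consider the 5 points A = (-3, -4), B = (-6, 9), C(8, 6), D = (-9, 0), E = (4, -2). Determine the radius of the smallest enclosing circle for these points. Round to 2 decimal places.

By Welzl's lemma the MEC is supported by two points (diametrically opposite) or three points (on a circumcircle).
The farthest pair is C–D with squared distance 325. The circle on this segment as diameter has centre (-0.5, 3) and r² = 325/4 = 81.25.
Check A: distance² to centre = 55.25 ≤ 81.25, so it lies inside.
All remaining points lie in this disk, and no smaller disk contains both endpoints, so this is the minimum enclosing circle.
r = √(81.25) ≈ 9.01.

9.01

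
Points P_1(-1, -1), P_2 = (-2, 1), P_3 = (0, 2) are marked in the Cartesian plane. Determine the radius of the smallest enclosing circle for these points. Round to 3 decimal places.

1.581

Side lengths²: P_1P_2² = 5, P_1P_3² = 10, P_2P_3² = 5.
Since P_1P_3² = 10 ≥ 5 + 5 = 10, the angle opposite P_1P_3 is not acute, so the smallest enclosing circle has P_1P_3 as diameter.
Centre = midpoint of P_1P_3 = (-0.5, 0.5), r² = 10/4 = 2.5.
r = √(2.5) ≈ 1.581.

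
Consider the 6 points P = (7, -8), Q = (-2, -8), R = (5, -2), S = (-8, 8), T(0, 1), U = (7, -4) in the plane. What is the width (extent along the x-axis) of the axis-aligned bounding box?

15

max x = 7, min x = -8, so width = 15.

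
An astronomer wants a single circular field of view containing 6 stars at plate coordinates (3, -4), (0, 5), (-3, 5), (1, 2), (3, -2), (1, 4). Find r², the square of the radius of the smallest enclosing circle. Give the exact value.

29.25

The minimum enclosing circle of a finite set is fixed by two of the points (as a diameter) or three (as a circumcircle).
The farthest pair is (3, -4)–(-3, 5) with squared distance 117. The circle on this segment as diameter has centre (0, 0.5) and r² = 117/4 = 29.25.
Check (0, 5): distance² to centre = 20.25 ≤ 29.25, so it lies inside.
All remaining points lie in this disk, and no smaller disk contains both endpoints, so this is the minimum enclosing circle.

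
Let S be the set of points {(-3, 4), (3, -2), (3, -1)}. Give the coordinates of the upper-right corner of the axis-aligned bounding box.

(3, 4)

x-range [-3, 3], y-range [-2, 4].
The upper-right corner is (3, 4).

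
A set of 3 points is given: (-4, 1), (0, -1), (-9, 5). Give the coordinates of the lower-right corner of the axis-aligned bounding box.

x-range [-9, 0], y-range [-1, 5].
The lower-right corner is (0, -1).

(0, -1)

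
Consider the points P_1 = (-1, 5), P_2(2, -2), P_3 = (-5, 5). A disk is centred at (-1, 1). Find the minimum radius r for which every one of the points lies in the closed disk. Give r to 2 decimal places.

The required radius is the distance from (-1, 1) to the farthest point.
Squared distances: 16, 18, 32.
Maximum is 32, attained at P_3.
r = √32 ≈ 5.66.

5.66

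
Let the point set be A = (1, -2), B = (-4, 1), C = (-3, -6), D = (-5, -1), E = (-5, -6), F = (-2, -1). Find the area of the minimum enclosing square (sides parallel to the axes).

The bounding box has width 6 and height 7.
An axis-aligned square enclosing the set must have side ≥ max(width, height).
So the minimum side is max(6, 7) = 7.
Area = 7² = 49.

49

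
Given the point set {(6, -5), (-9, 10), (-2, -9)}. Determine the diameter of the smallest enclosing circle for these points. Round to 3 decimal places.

21.344

Call the three points A, B, C in the order given.
Side lengths²: AB² = 450, AC² = 80, BC² = 410.
Since AB² = 450 < 410 + 80 = 490, the triangle is acute, so the smallest enclosing circle is the circumcircle.
Circumcentre = (-7/3, 5/3), r² = 1025/9.
Diameter = 2r = 2√(1025/9) ≈ 21.344.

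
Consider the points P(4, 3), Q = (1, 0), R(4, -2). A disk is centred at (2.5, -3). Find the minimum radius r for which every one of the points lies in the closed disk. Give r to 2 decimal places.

The required radius is the distance from (2.5, -3) to the farthest point.
Squared distances: 38.25, 11.25, 3.25.
Maximum is 38.25, attained at P.
r = √(38.25) ≈ 6.18.

6.18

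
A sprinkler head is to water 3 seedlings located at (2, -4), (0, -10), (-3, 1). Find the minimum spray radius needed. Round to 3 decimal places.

5.701

Call the three points A, B, C in the order given.
Side lengths²: AB² = 40, AC² = 50, BC² = 130.
Since BC² = 130 ≥ 50 + 40 = 90, the angle opposite BC is not acute, so the smallest enclosing circle has BC as diameter.
Centre = midpoint of BC = (-1.5, -4.5), r² = 130/4 = 32.5.
r = √(32.5) ≈ 5.701.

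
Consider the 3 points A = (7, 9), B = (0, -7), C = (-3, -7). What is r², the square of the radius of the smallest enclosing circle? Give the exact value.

89

Side lengths²: AB² = 305, AC² = 356, BC² = 9.
Since AC² = 356 ≥ 305 + 9 = 314, the angle opposite AC is not acute, so the smallest enclosing circle has AC as diameter.
Centre = midpoint of AC = (2, 1), r² = 356/4 = 89.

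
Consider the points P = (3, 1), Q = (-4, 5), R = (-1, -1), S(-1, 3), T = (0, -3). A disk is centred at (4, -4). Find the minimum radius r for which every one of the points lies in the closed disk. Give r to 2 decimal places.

The required radius is the distance from (4, -4) to the farthest point.
Squared distances: 26, 145, 34, 74, 17.
Maximum is 145, attained at Q.
r = √145 ≈ 12.04.

12.04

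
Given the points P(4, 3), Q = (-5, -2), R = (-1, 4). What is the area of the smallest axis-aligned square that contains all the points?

The bounding box has width 9 and height 6.
An axis-aligned square enclosing the set must have side ≥ max(width, height).
So the minimum side is max(9, 6) = 9.
Area = 9² = 81.

81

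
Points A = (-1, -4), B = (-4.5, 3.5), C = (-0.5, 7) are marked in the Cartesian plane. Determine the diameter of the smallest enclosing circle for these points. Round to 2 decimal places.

Side lengths²: AB² = 68.5, AC² = 121.25, BC² = 28.25.
Since AC² = 121.25 ≥ 68.5 + 28.25 = 96.75, the angle opposite AC is not acute, so the smallest enclosing circle has AC as diameter.
Centre = midpoint of AC = (-0.75, 1.5), r² = 121.25/4 = 30.3125.
Diameter = 2r = 2√(30.3125) ≈ 11.01.

11.01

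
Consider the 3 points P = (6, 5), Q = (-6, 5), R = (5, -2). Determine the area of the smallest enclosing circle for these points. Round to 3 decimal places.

136.243

Side lengths²: PQ² = 144, PR² = 50, QR² = 170.
Since QR² = 170 < 144 + 50 = 194, the triangle is acute, so the smallest enclosing circle is the circumcircle.
Circumcentre = (0, 16/7), r² = 2125/49.
Area = π·r² = π·2125/49 ≈ 136.243.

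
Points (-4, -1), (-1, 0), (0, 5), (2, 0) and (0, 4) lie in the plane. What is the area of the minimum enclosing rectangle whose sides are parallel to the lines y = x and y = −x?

35

In coordinates u = x + y, v = x − y the rectangle is axis-aligned; the map (x,y)→(u,v) scales areas by 2.
u-values: -5, -1, 5, 2, 4; range = 5 − (-5) = 10.
v-values: -3, -1, -5, 2, -4; range = 2 − (-5) = 7.
Area = (10 × 7) / 2 = 35.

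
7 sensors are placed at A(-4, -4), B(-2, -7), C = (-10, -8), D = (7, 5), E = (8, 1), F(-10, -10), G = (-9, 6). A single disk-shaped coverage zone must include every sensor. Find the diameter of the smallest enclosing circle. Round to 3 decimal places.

22.672

By Welzl's lemma the MEC is supported by two points (diametrically opposite) or three points (on a circumcircle).
The farthest pair is D–F with squared distance 514. The circle on this segment as diameter has centre (-1.5, -2.5) and r² = 514/4 = 128.5.
Check A: distance² to centre = 8.5 ≤ 128.5, so it lies inside.
All remaining points lie in this disk, and no smaller disk contains both endpoints, so this is the minimum enclosing circle.
Diameter = 2r = 2√(128.5) ≈ 22.672.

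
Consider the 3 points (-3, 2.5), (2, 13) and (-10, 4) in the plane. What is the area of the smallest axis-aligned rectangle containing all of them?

x ranges over [-10, 2], width 12.
y ranges over [2.5, 13], height 10.5.
Area = 12 × 10.5 = 126.

126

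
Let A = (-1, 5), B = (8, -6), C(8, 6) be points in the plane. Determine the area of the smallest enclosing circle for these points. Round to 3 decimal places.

160.609

Side lengths²: AB² = 202, AC² = 82, BC² = 144.
Since AB² = 202 < 144 + 82 = 226, the triangle is acute, so the smallest enclosing circle is the circumcircle.
Circumcentre = (37/9, 0), r² = 4141/81.
Area = π·r² = π·4141/81 ≈ 160.609.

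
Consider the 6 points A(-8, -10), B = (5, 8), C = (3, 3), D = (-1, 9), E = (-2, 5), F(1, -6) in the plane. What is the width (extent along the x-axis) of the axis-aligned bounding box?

max x = 5, min x = -8, so width = 13.

13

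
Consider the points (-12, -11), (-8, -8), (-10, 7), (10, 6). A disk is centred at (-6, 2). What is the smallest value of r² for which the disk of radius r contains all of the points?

The required radius is the distance from (-6, 2) to the farthest point.
Squared distances: 205, 104, 41, 272.
Maximum is 272, attained at (10, 6).

272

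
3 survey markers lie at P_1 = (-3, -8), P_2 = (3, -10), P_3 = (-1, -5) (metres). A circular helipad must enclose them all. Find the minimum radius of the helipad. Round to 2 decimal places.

Side lengths²: P_1P_2² = 40, P_1P_3² = 13, P_2P_3² = 41.
Since P_2P_3² = 41 < 40 + 13 = 53, the triangle is acute, so the smallest enclosing circle is the circumcircle.
Circumcentre = (7/22, -177/22), r² = 2665/242.
r = √(2665/242) ≈ 3.32.

3.32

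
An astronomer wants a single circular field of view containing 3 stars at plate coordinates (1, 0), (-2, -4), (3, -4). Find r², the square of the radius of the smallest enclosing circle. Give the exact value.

7.8125

Call the three points A, B, C in the order given.
Side lengths²: AB² = 25, AC² = 20, BC² = 25.
Since BC² = 25 < 25 + 20 = 45, the triangle is acute, so the smallest enclosing circle is the circumcircle.
Circumcentre = (0.5, -2.75), r² = 7.8125.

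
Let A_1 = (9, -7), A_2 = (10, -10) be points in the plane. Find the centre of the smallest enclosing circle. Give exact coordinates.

(9.5, -8.5)

The smallest circle enclosing two points has them as diameter endpoints.
Centre = midpoint = (9.5, -8.5); r² = |A_1A_2|²/4 = 10/4 = 2.5.
Centre = (9.5, -8.5).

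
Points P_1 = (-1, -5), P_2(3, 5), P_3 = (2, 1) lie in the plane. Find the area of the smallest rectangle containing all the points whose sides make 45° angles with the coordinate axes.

42

In coordinates u = x + y, v = x − y the rectangle is axis-aligned; the map (x,y)→(u,v) scales areas by 2.
u-values: -6, 8, 3; range = 8 − (-6) = 14.
v-values: 4, -2, 1; range = 4 − (-2) = 6.
Area = (14 × 6) / 2 = 42.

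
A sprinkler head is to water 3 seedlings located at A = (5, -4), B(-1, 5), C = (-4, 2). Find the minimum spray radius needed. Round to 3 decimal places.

5.515

Side lengths²: AB² = 117, AC² = 117, BC² = 18.
Since AC² = 117 < 117 + 18 = 135, the triangle is acute, so the smallest enclosing circle is the circumcircle.
Circumcentre = (1.1, -0.1), r² = 30.42.
r = √(30.42) ≈ 5.515.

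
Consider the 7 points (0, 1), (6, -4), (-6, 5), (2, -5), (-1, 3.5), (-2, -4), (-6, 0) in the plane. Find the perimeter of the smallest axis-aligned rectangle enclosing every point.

44

Width = max x − min x = 6 − (-6) = 12.
Height = max y − min y = 5 − (-5) = 10.
Perimeter = 2(12 + 10) = 44.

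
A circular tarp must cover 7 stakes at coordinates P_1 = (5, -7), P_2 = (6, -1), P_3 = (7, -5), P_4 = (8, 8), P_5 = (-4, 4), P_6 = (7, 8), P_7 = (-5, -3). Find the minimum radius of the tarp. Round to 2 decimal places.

8.66

The minimum enclosing circle is determined by three boundary points: P_1, P_4, P_7.
Their circumcentre is (68/27, 35/27) with r² = 54665/729.
The farthest remaining point P_6 is at distance² 47402/729 ≤ 54665/729.
r = √(54665/729) ≈ 8.66.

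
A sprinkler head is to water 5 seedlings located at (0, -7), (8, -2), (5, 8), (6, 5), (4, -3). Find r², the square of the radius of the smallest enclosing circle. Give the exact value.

62.5

The farthest pair is (0, -7)–(5, 8) with squared distance 250. The circle on this segment as diameter has centre (2.5, 0.5) and r² = 250/4 = 62.5.
Check (8, -2): distance² to centre = 36.5 ≤ 62.5, so it lies inside.
All remaining points lie in this disk, and no smaller disk contains both endpoints, so this is the minimum enclosing circle.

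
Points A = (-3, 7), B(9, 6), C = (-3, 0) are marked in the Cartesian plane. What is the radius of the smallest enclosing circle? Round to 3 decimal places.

6.731

Side lengths²: AB² = 145, AC² = 49, BC² = 180.
Since BC² = 180 < 145 + 49 = 194, the triangle is acute, so the smallest enclosing circle is the circumcircle.
Circumcentre = (2.75, 3.5), r² = 45.3125.
r = √(45.3125) ≈ 6.731.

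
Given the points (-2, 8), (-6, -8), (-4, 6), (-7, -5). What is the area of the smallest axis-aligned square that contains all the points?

The bounding box has width 5 and height 16.
An axis-aligned square enclosing the set must have side ≥ max(width, height).
So the minimum side is max(5, 16) = 16.
Area = 16² = 256.

256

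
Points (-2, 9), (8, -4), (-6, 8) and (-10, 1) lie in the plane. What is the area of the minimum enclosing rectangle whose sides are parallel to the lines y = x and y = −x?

208

In coordinates u = x + y, v = x − y the rectangle is axis-aligned; the map (x,y)→(u,v) scales areas by 2.
u-values: 7, 4, 2, -9; range = 7 − (-9) = 16.
v-values: -11, 12, -14, -11; range = 12 − (-14) = 26.
Area = (16 × 26) / 2 = 208.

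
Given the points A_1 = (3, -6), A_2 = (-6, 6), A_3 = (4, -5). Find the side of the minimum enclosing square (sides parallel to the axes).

The bounding box has width 10 and height 12.
An axis-aligned square enclosing the set must have side ≥ max(width, height).
So the minimum side is max(10, 12) = 12.

12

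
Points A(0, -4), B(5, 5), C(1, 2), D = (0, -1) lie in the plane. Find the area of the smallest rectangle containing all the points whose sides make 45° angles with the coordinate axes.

35

In coordinates u = x + y, v = x − y the rectangle is axis-aligned; the map (x,y)→(u,v) scales areas by 2.
u-values: -4, 10, 3, -1; range = 10 − (-4) = 14.
v-values: 4, 0, -1, 1; range = 4 − (-1) = 5.
Area = (14 × 5) / 2 = 35.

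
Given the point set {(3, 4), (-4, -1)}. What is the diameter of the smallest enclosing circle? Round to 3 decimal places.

8.602

The smallest circle enclosing two points has them as diameter endpoints.
Centre = midpoint = (-0.5, 1.5); r² = |(3, 4)−(-4, -1)|²/4 = 74/4 = 18.5.
Diameter = 2r = 2√(18.5) ≈ 8.602.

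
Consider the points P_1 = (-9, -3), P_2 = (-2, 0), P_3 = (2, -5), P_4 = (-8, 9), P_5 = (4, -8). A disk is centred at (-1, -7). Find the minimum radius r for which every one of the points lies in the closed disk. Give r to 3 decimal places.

The required radius is the distance from (-1, -7) to the farthest point.
Squared distances: 80, 50, 13, 305, 26.
Maximum is 305, attained at P_4.
r = √305 ≈ 17.464.

17.464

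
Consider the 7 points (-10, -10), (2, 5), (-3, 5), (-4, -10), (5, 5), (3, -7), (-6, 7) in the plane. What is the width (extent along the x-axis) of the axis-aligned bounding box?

15

max x = 5, min x = -10, so width = 15.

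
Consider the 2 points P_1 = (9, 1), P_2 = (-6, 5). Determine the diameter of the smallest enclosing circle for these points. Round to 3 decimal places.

15.524

The smallest circle enclosing two points has them as diameter endpoints.
Centre = midpoint = (1.5, 3); r² = |P_1P_2|²/4 = 241/4 = 60.25.
Diameter = 2r = 2√(60.25) ≈ 15.524.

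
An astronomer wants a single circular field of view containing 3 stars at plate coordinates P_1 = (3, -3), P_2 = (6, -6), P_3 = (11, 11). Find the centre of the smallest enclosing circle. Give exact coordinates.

Side lengths²: P_1P_2² = 18, P_1P_3² = 260, P_2P_3² = 314.
Since P_2P_3² = 314 ≥ 260 + 18 = 278, the angle opposite P_2P_3 is not acute, so the smallest enclosing circle has P_2P_3 as diameter.
Centre = midpoint of P_2P_3 = (8.5, 2.5), r² = 314/4 = 78.5.
Centre = (8.5, 2.5).

(8.5, 2.5)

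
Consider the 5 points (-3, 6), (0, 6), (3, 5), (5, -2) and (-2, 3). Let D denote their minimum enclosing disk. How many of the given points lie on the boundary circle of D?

A smallest enclosing disk is always determined by at most three of the input points on its boundary.
The farthest pair is (-3, 6)–(5, -2) with squared distance 128. The circle on this segment as diameter has centre (1, 2) and r² = 128/4 = 32.
Check (0, 6): distance² to centre = 17 ≤ 32, so it lies inside.
All remaining points lie in this disk, and no smaller disk contains both endpoints, so this is the minimum enclosing circle.
The points at distance exactly r from the centre are (-3, 6), (5, -2) — 2 points.

2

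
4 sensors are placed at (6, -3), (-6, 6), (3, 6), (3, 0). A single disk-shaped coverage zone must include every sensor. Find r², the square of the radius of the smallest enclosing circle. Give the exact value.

56.25

A smallest enclosing disk is always determined by at most three of the input points on its boundary.
The farthest pair is (6, -3)–(-6, 6) with squared distance 225. The circle on this segment as diameter has centre (0, 1.5) and r² = 225/4 = 56.25.
Check (3, 6): distance² to centre = 29.25 ≤ 56.25, so it lies inside.
All remaining points lie in this disk, and no smaller disk contains both endpoints, so this is the minimum enclosing circle.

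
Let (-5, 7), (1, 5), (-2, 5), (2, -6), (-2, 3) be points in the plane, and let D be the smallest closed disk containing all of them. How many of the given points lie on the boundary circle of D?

The farthest pair is (-5, 7)–(2, -6) with squared distance 218. The circle on this segment as diameter has centre (-1.5, 0.5) and r² = 218/4 = 54.5.
Check (1, 5): distance² to centre = 26.5 ≤ 54.5, so it lies inside.
All remaining points lie in this disk, and no smaller disk contains both endpoints, so this is the minimum enclosing circle.
The points at distance exactly r from the centre are (-5, 7), (2, -6) — 2 points.

2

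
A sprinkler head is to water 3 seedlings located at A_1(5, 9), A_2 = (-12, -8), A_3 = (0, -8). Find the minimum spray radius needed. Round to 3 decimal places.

Side lengths²: A_1A_2² = 578, A_1A_3² = 314, A_2A_3² = 144.
Since A_1A_2² = 578 ≥ 314 + 144 = 458, the angle opposite A_1A_2 is not acute, so the smallest enclosing circle has A_1A_2 as diameter.
Centre = midpoint of A_1A_2 = (-3.5, 0.5), r² = 578/4 = 144.5.
r = √(144.5) ≈ 12.021.

12.021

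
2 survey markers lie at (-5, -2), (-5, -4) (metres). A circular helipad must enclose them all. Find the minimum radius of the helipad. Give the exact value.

1

The smallest circle enclosing two points has them as diameter endpoints.
Centre = midpoint = (-5, -3); r² = |(-5, -2)−(-5, -4)|²/4 = 4/4 = 1.
r = √1 = 1.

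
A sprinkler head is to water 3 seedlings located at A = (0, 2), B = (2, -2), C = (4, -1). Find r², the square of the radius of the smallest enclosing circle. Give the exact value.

Side lengths²: AB² = 20, AC² = 25, BC² = 5.
Since AC² = 25 ≥ 20 + 5 = 25, the angle opposite AC is not acute, so the smallest enclosing circle has AC as diameter.
Centre = midpoint of AC = (2, 0.5), r² = 25/4 = 6.25.

6.25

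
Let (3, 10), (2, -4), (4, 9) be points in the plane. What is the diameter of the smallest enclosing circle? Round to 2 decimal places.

Call the three points A, B, C in the order given.
Side lengths²: AB² = 197, AC² = 2, BC² = 173.
Since AB² = 197 ≥ 173 + 2 = 175, the angle opposite AB is not acute, so the smallest enclosing circle has AB as diameter.
Centre = midpoint of AB = (2.5, 3), r² = 197/4 = 49.25.
Diameter = 2r = 2√(49.25) ≈ 14.04.

14.04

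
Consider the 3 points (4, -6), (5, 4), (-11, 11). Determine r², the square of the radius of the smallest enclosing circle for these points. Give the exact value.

128.5

Call the three points A, B, C in the order given.
Side lengths²: AB² = 101, AC² = 514, BC² = 305.
Since AC² = 514 ≥ 305 + 101 = 406, the angle opposite AC is not acute, so the smallest enclosing circle has AC as diameter.
Centre = midpoint of AC = (-3.5, 2.5), r² = 514/4 = 128.5.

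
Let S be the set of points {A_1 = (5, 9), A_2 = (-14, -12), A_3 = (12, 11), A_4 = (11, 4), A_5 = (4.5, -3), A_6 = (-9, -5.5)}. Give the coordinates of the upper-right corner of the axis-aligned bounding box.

(12, 11)

x-range [-14, 12], y-range [-12, 11].
The upper-right corner is (12, 11).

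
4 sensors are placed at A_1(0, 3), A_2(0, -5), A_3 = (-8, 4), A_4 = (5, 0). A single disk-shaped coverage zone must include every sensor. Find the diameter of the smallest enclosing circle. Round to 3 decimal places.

A smallest enclosing disk is always determined by at most three of the input points on its boundary.
The minimum enclosing circle is determined by three boundary points: A_2, A_3, A_4.
Their circumcentre is (-55/34, 55/34) with r² = 26825/578.
The farthest remaining point A_1 is at distance² 2617/578 ≤ 26825/578.
Diameter = 2r = 2√(26825/578) ≈ 13.625.

13.625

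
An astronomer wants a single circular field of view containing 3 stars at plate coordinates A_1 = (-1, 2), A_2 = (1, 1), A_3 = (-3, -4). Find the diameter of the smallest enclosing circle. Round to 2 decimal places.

Side lengths²: A_1A_2² = 5, A_1A_3² = 40, A_2A_3² = 41.
Since A_2A_3² = 41 < 40 + 5 = 45, the triangle is acute, so the smallest enclosing circle is the circumcircle.
Circumcentre = (-19/14, -17/14), r² = 1025/98.
Diameter = 2r = 2√(1025/98) ≈ 6.47.

6.47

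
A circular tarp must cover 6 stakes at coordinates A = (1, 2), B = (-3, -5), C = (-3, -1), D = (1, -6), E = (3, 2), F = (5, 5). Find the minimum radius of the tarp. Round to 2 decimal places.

The farthest pair is B–F with squared distance 164. The circle on this segment as diameter has centre (1, 0) and r² = 164/4 = 41.
Check A: distance² to centre = 4 ≤ 41, so it lies inside.
All remaining points lie in this disk, and no smaller disk contains both endpoints, so this is the minimum enclosing circle.
r = √41 ≈ 6.40.

6.40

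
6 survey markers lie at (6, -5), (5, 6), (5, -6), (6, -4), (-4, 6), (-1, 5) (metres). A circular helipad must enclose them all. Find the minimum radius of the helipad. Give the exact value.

The minimum enclosing circle of a finite set is fixed by two of the points (as a diameter) or three (as a circumcircle).
The farthest pair is (5, -6)–(-4, 6) with squared distance 225. The circle on this segment as diameter has centre (0.5, 0) and r² = 225/4 = 56.25.
Check (6, -5): distance² to centre = 55.25 ≤ 56.25, so it lies inside.
All remaining points lie in this disk, and no smaller disk contains both endpoints, so this is the minimum enclosing circle.
r = √(56.25) = 7.5.

7.5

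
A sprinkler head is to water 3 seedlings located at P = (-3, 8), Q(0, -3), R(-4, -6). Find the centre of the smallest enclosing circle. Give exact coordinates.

Side lengths²: PQ² = 130, PR² = 197, QR² = 25.
Since PR² = 197 ≥ 130 + 25 = 155, the angle opposite PR is not acute, so the smallest enclosing circle has PR as diameter.
Centre = midpoint of PR = (-3.5, 1), r² = 197/4 = 49.25.
Centre = (-3.5, 1).

(-3.5, 1)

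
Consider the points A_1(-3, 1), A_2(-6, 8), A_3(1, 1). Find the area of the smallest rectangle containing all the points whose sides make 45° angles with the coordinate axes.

In coordinates u = x + y, v = x − y the rectangle is axis-aligned; the map (x,y)→(u,v) scales areas by 2.
u-values: -2, 2, 2; range = 2 − (-2) = 4.
v-values: -4, -14, 0; range = 0 − (-14) = 14.
Area = (4 × 14) / 2 = 28.

28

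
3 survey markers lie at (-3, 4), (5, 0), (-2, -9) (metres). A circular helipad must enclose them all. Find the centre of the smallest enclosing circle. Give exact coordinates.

Call the three points A, B, C in the order given.
Side lengths²: AB² = 80, AC² = 170, BC² = 130.
Since AC² = 170 < 130 + 80 = 210, the triangle is acute, so the smallest enclosing circle is the circumcircle.
Circumcentre = (-1.2, -2.4), r² = 44.2.
Centre = (-1.2, -2.4).

(-1.2, -2.4)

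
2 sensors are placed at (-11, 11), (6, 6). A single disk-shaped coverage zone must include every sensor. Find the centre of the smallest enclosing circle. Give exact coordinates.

(-2.5, 8.5)

The smallest circle enclosing two points has them as diameter endpoints.
Centre = midpoint = (-2.5, 8.5); r² = |(-11, 11)−(6, 6)|²/4 = 314/4 = 78.5.
Centre = (-2.5, 8.5).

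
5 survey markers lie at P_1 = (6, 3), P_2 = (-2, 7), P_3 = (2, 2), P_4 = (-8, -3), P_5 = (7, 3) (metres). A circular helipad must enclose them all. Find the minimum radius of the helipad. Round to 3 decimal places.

8.078

The farthest pair is P_4–P_5 with squared distance 261. The circle on this segment as diameter has centre (-0.5, 0) and r² = 261/4 = 65.25.
Check P_1: distance² to centre = 51.25 ≤ 65.25, so it lies inside.
All remaining points lie in this disk, and no smaller disk contains both endpoints, so this is the minimum enclosing circle.
r = √(65.25) ≈ 8.078.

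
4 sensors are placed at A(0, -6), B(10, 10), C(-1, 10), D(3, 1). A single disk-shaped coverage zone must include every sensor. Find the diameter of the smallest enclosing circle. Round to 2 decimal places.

The minimum enclosing circle is determined by three boundary points: A, B, C.
Their circumcentre is (4.5, 2.3125) with r² = 89.34765625.
The farthest remaining point D is at distance² 3.97265625 ≤ 89.34765625.
Diameter = 2r = 2√(89.34765625) ≈ 18.90.

18.90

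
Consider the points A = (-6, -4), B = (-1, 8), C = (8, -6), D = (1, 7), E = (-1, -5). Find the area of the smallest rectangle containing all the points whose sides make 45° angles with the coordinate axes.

In coordinates u = x + y, v = x − y the rectangle is axis-aligned; the map (x,y)→(u,v) scales areas by 2.
u-values: -10, 7, 2, 8, -6; range = 8 − (-10) = 18.
v-values: -2, -9, 14, -6, 4; range = 14 − (-9) = 23.
Area = (18 × 23) / 2 = 207.

207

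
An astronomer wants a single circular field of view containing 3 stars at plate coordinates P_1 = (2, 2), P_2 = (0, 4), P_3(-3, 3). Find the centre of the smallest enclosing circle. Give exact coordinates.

(-0.5, 2.5)

Side lengths²: P_1P_2² = 8, P_1P_3² = 26, P_2P_3² = 10.
Since P_1P_3² = 26 ≥ 10 + 8 = 18, the angle opposite P_1P_3 is not acute, so the smallest enclosing circle has P_1P_3 as diameter.
Centre = midpoint of P_1P_3 = (-0.5, 2.5), r² = 26/4 = 6.5.
Centre = (-0.5, 2.5).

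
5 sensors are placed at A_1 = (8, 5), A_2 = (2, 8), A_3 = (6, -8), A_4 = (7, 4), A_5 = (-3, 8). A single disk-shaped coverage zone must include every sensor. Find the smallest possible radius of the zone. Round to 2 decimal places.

9.18

By Welzl's lemma the MEC is supported by two points (diametrically opposite) or three points (on a circumcircle).
The farthest pair is A_3–A_5 with squared distance 337. The circle on this segment as diameter has centre (1.5, 0) and r² = 337/4 = 84.25.
Check A_1: distance² to centre = 67.25 ≤ 84.25, so it lies inside.
All remaining points lie in this disk, and no smaller disk contains both endpoints, so this is the minimum enclosing circle.
r = √(84.25) ≈ 9.18.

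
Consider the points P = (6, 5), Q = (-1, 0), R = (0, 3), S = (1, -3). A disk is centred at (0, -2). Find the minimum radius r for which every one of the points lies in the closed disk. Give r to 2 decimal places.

9.22

The required radius is the distance from (0, -2) to the farthest point.
Squared distances: 85, 5, 25, 2.
Maximum is 85, attained at P.
r = √85 ≈ 9.22.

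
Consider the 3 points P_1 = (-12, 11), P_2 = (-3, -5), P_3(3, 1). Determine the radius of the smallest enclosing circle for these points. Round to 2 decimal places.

Side lengths²: P_1P_2² = 337, P_1P_3² = 325, P_2P_3² = 72.
Since P_1P_2² = 337 < 325 + 72 = 397, the triangle is acute, so the smallest enclosing circle is the circumcircle.
Circumcentre = (-5.9, 3.9), r² = 87.62.
r = √(87.62) ≈ 9.36.

9.36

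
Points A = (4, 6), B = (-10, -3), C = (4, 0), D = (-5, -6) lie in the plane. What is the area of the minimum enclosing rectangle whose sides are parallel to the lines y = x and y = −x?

In coordinates u = x + y, v = x − y the rectangle is axis-aligned; the map (x,y)→(u,v) scales areas by 2.
u-values: 10, -13, 4, -11; range = 10 − (-13) = 23.
v-values: -2, -7, 4, 1; range = 4 − (-7) = 11.
Area = (23 × 11) / 2 = 126.5.

126.5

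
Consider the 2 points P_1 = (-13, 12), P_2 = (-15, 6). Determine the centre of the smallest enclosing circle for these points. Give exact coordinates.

(-14, 9)

The smallest circle enclosing two points has them as diameter endpoints.
Centre = midpoint = (-14, 9); r² = |P_1P_2|²/4 = 40/4 = 10.
Centre = (-14, 9).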